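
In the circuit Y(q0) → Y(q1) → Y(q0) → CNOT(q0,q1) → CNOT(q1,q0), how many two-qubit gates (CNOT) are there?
2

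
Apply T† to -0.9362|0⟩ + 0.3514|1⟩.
-0.9362|0⟩ + (0.2485 - 0.2485i)|1⟩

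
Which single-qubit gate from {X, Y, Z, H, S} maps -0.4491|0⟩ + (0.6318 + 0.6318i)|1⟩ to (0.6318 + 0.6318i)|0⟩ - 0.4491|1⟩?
X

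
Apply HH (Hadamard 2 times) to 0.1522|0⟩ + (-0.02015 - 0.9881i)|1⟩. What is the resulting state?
0.1522|0⟩ + (-0.02015 - 0.9881i)|1⟩

H² = I, so an even number of Hadamards cancels: H^2 = I and the state is unchanged.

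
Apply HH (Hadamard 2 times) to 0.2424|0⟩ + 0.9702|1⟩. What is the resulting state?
0.2424|0⟩ + 0.9702|1⟩

H² = I, so an even number of Hadamards cancels: H^2 = I and the state is unchanged.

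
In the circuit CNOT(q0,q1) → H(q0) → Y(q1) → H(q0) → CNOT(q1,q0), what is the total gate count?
5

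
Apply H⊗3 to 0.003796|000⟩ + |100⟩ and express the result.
0.3549|000⟩ + 0.3549|001⟩ + 0.3549|010⟩ + 0.3549|011⟩ - 0.3522|100⟩ - 0.3522|101⟩ - 0.3522|110⟩ - 0.3522|111⟩

H⊗3 gives amp(|y⟩) = (1/2√2) Σ_x (−1)^(x·y) amp(|x⟩), where x·y is the number of positions in which both x and y have a 1.
|000⟩: (0.003796 + 1)/(2√2) = 0.3549
|001⟩: (0.003796 + 1)/(2√2) = 0.3549
|010⟩: (0.003796 + 1)/(2√2) = 0.3549
|011⟩: (0.003796 + 1)/(2√2) = 0.3549
|100⟩: (0.003796 - 1)/(2√2) = -0.3522
|101⟩: (0.003796 - 1)/(2√2) = -0.3522
|110⟩: (0.003796 - 1)/(2√2) = -0.3522
|111⟩: (0.003796 - 1)/(2√2) = -0.3522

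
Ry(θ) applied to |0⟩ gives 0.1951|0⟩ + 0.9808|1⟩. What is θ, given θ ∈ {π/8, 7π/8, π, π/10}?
7π/8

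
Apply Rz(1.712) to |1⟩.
(0.6555 + 0.7552i)|1⟩

Rz(1.712) = [[e^(−iθ/2), 0], [0, e^(iθ/2)]] with e^(±iθ/2) = cos(θ/2) ± i·sin(θ/2); θ = 1.712, cos(θ/2) ≈ 0.655464, sin(θ/2) ≈ 0.755227.
With a = amp(|0⟩) = 0 and b = amp(|1⟩) = 1:
new amp(|0⟩) = (0.655464 - 0.755227i)·a = 0
new amp(|1⟩) = (0.655464 + 0.755227i)·b = (0.6555 + 0.7552i)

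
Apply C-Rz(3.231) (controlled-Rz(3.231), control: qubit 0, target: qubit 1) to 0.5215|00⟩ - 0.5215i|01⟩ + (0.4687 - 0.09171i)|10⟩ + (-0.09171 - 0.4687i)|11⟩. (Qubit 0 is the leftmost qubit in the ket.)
0.5215|00⟩ - 0.5215i|01⟩ + (-0.1126 - 0.4641i)|10⟩ + (0.4723 - 0.07067i)|11⟩

C-Rz(3.231) leaves the control-|0⟩ kets |00⟩, |01⟩ unchanged and applies Rz(3.231) to qubit 1 on the control-|1⟩ pair (|10⟩, |11⟩).
Rz(3.231) = [[e^(−iθ/2), 0], [0, e^(iθ/2)]] with e^(±iθ/2) = cos(θ/2) ± i·sin(θ/2); θ = 3.231, cos(θ/2) ≈ -0.0446888, sin(θ/2) ≈ 0.999001.
With a = amp(|10⟩) = (0.4687 - 0.09171i) and b = amp(|11⟩) = (-0.09171 - 0.4687i):
new amp(|10⟩) = (-0.0446888 - 0.999001i)·a = (-0.1126 - 0.4641i)
new amp(|11⟩) = (-0.0446888 + 0.999001i)·b = (0.4723 - 0.07067i)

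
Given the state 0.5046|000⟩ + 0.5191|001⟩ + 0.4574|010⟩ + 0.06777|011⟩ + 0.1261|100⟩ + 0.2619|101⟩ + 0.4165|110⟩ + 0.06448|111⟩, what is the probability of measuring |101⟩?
0.06859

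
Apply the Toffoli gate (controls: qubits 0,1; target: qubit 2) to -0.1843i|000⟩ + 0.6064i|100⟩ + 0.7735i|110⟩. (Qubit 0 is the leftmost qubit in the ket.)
-0.1843i|000⟩ + 0.6064i|100⟩ + 0.7735i|111⟩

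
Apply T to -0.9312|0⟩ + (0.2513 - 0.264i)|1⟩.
-0.9312|0⟩ + (0.3644 - 0.00898i)|1⟩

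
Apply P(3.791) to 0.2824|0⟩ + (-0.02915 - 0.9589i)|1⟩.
0.2824|0⟩ + (-0.5566 + 0.7813i)|1⟩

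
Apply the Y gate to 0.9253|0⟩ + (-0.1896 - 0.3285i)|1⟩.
(-0.3285 + 0.1896i)|0⟩ + 0.9253i|1⟩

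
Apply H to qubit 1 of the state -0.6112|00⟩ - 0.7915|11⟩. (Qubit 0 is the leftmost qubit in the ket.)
-0.4322|00⟩ - 0.4322|01⟩ - 0.5597|10⟩ + 0.5597|11⟩

H on qubit 1 mixes each pair of kets that differ only in qubit 1: amplitudes (a, b) of (|…0…⟩, |…1…⟩) become ((a + b)/√2, (a − b)/√2). Kets absent from the input have amplitude 0.
(|00⟩, |01⟩): (a, b) = (-0.6112, 0) → (-0.4322, -0.4322)
(|10⟩, |11⟩): (a, b) = (0, -0.7915) → (-0.5597, 0.5597)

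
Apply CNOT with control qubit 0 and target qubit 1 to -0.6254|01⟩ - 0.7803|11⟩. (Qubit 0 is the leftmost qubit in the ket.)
-0.6254|01⟩ - 0.7803|10⟩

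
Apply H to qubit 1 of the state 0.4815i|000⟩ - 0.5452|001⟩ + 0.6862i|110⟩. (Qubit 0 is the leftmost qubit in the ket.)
0.3405i|000⟩ - 0.3855|001⟩ + 0.3405i|010⟩ - 0.3855|011⟩ + 0.4852i|100⟩ - 0.4852i|110⟩

H on qubit 1 mixes each pair of kets that differ only in qubit 1: amplitudes (a, b) of (|…0…⟩, |…1…⟩) become ((a + b)/√2, (a − b)/√2). Kets absent from the input have amplitude 0.
(|000⟩, |010⟩): (a, b) = (0.4815i, 0) → (0.3405i, 0.3405i)
(|001⟩, |011⟩): (a, b) = (-0.5452, 0) → (-0.3855, -0.3855)
(|100⟩, |110⟩): (a, b) = (0, 0.6862i) → (0.4852i, -0.4852i)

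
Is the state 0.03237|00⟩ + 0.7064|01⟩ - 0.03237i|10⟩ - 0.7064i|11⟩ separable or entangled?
Separable

Writing the state as a|00⟩ + b|01⟩ + c|10⟩ + d|11⟩, it is a product state iff ad − bc = 0.
Here (a, b, c, d) = (0.03237, 0.7064, -0.03237i, -0.7064i): ad − bc = (0.03237)(-0.7064i) − (0.7064)(-0.03237i) = 0, so the state is separable.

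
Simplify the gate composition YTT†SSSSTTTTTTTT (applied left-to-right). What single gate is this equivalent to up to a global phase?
Y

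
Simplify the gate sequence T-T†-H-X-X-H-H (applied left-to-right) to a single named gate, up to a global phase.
H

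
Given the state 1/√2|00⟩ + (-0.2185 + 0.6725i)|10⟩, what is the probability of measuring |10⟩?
0.5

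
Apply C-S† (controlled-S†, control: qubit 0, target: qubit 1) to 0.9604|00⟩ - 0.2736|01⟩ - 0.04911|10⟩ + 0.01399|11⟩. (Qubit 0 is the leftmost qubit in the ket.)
0.9604|00⟩ - 0.2736|01⟩ - 0.04911|10⟩ - 0.01399i|11⟩

C-S† leaves the control-|0⟩ kets |00⟩, |01⟩ unchanged and applies S† to qubit 1 on the control-|1⟩ pair (|10⟩, |11⟩).
S† = [[1, 0], [0, -i]].
With a = amp(|10⟩) = -0.04911 and b = amp(|11⟩) = 0.01399:
new amp(|10⟩) = (1)·a = -0.04911
new amp(|11⟩) = (-i)·b = -0.01399i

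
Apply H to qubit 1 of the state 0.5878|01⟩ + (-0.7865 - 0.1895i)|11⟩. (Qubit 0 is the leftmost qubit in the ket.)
0.4156|00⟩ - 0.4156|01⟩ + (-0.5561 - 0.134i)|10⟩ + (0.5561 + 0.134i)|11⟩

H on qubit 1 mixes each pair of kets that differ only in qubit 1: amplitudes (a, b) of (|…0…⟩, |…1…⟩) become ((a + b)/√2, (a − b)/√2). Kets absent from the input have amplitude 0.
(|00⟩, |01⟩): (a, b) = (0, 0.5878) → (0.4156, -0.4156)
(|10⟩, |11⟩): (a, b) = (0, (-0.7865 - 0.1895i)) → ((-0.5561 - 0.134i), (0.5561 + 0.134i))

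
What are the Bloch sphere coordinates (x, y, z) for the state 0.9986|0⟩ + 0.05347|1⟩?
(0.1068, 0, 0.9943)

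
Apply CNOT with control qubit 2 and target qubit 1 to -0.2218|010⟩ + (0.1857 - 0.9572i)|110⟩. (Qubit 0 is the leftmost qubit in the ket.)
-0.2218|010⟩ + (0.1857 - 0.9572i)|110⟩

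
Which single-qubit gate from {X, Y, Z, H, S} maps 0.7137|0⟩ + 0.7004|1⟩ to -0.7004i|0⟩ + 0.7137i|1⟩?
Y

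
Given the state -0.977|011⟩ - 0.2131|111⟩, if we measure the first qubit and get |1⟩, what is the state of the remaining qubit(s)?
-|11⟩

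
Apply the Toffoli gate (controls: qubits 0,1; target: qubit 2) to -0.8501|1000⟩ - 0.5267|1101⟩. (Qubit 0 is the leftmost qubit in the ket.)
-0.8501|1000⟩ - 0.5267|1111⟩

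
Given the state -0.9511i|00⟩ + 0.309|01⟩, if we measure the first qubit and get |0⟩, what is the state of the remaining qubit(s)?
-0.9511i|0⟩ + 0.309|1⟩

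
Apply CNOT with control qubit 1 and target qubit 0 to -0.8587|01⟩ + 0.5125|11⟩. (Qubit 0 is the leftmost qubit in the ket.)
0.5125|01⟩ - 0.8587|11⟩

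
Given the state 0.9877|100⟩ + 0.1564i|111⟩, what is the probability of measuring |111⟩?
0.02446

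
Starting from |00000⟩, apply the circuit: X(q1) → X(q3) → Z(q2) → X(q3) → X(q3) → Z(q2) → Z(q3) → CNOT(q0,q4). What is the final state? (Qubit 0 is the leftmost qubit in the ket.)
-|01010⟩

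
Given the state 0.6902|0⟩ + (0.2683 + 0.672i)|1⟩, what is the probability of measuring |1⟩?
0.5236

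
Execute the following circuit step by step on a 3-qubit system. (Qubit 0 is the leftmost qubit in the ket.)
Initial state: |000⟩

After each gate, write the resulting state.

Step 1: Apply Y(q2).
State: i|001⟩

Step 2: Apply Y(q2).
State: |000⟩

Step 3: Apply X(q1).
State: |010⟩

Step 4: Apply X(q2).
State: |011⟩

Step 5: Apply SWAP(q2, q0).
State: |110⟩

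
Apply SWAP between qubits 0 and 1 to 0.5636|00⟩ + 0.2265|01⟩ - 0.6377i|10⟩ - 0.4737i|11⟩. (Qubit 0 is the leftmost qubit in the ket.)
0.5636|00⟩ - 0.6377i|01⟩ + 0.2265|10⟩ - 0.4737i|11⟩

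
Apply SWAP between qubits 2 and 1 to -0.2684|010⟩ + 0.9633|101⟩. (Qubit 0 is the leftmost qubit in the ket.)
-0.2684|001⟩ + 0.9633|110⟩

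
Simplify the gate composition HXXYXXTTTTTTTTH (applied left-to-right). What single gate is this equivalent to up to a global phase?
Y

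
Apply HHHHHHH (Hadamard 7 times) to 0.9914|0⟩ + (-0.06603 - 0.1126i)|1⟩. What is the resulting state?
(0.6543 - 0.07962i)|0⟩ + (0.7477 + 0.07962i)|1⟩

H² = I, so H^7 = H: a single Hadamard. With (a, b) = (0.9914, (-0.06603 - 0.1126i)), H gives ((a + b)/√2, (a − b)/√2) = ((0.6543 - 0.07962i), (0.7477 + 0.07962i)).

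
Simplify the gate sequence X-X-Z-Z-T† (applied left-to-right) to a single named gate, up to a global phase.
T†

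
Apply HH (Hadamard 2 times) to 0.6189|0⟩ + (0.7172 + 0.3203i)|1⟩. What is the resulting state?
0.6189|0⟩ + (0.7172 + 0.3203i)|1⟩

H² = I, so an even number of Hadamards cancels: H^2 = I and the state is unchanged.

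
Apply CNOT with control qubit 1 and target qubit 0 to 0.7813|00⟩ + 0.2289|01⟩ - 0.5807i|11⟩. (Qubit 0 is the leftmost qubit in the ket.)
0.7813|00⟩ - 0.5807i|01⟩ + 0.2289|11⟩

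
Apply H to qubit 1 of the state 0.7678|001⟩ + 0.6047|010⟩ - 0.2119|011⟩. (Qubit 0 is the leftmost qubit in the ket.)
0.4276|000⟩ + 0.3931|001⟩ - 0.4276|010⟩ + 0.6928|011⟩

H on qubit 1 mixes each pair of kets that differ only in qubit 1: amplitudes (a, b) of (|…0…⟩, |…1…⟩) become ((a + b)/√2, (a − b)/√2). Kets absent from the input have amplitude 0.
(|000⟩, |010⟩): (a, b) = (0, 0.6047) → (0.4276, -0.4276)
(|001⟩, |011⟩): (a, b) = (0.7678, -0.2119) → (0.3931, 0.6928)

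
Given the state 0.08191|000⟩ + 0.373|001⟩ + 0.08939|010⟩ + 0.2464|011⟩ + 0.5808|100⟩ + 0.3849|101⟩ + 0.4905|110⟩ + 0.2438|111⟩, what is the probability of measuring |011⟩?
0.06071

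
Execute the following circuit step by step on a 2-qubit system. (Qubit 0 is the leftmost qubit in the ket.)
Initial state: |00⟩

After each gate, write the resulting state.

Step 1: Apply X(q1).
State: |01⟩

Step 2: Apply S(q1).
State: i|01⟩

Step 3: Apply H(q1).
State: (1/√2)i|00⟩ - (1/√2)i|01⟩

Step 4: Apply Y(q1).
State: -1/√2|00⟩ - 1/√2|01⟩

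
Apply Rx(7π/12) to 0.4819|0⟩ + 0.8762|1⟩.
(0.2934 - 0.6951i)|0⟩ + (0.5334 - 0.3823i)|1⟩

Rx(7π/12) = [[cos(θ/2), −i·sin(θ/2)], [−i·sin(θ/2), cos(θ/2)]]; θ = 7π/12, cos(θ/2) ≈ 0.608761, sin(θ/2) ≈ 0.793353.
With a = amp(|0⟩) = 0.4819 and b = amp(|1⟩) = 0.8762:
new amp(|0⟩) = (0.608761)·a + (-0.793353i)·b = (0.2934 - 0.6951i)
new amp(|1⟩) = (-0.793353i)·a + (0.608761)·b = (0.5334 - 0.3823i)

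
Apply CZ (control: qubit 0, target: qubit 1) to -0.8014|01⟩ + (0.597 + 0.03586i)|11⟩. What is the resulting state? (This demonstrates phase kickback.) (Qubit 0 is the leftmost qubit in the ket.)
-0.8014|01⟩ + (-0.597 - 0.03586i)|11⟩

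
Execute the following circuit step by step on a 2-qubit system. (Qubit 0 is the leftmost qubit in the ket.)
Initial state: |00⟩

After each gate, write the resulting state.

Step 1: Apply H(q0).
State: 1/√2|00⟩ + 1/√2|10⟩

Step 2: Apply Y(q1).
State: (1/√2)i|01⟩ + (1/√2)i|11⟩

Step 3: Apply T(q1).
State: (-1/2 + (1/2)i)|01⟩ + (-1/2 + (1/2)i)|11⟩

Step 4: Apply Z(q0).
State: (-1/2 + (1/2)i)|01⟩ + (1/2 - (1/2)i)|11⟩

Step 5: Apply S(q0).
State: (-1/2 + (1/2)i)|01⟩ + (1/2 + (1/2)i)|11⟩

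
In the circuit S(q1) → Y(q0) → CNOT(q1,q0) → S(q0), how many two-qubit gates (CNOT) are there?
1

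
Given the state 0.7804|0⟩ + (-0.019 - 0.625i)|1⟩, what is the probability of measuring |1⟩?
0.391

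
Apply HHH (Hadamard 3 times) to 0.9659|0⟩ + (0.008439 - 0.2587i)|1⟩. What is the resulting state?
(0.689 - 0.1829i)|0⟩ + (0.677 + 0.1829i)|1⟩

H² = I, so H^3 = H: a single Hadamard. With (a, b) = (0.9659, (0.008439 - 0.2587i)), H gives ((a + b)/√2, (a − b)/√2) = ((0.689 - 0.1829i), (0.677 + 0.1829i)).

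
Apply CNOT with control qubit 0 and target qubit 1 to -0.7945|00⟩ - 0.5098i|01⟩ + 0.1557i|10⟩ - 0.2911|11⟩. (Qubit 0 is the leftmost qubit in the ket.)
-0.7945|00⟩ - 0.5098i|01⟩ - 0.2911|10⟩ + 0.1557i|11⟩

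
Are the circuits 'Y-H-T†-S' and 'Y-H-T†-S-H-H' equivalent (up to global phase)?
Yes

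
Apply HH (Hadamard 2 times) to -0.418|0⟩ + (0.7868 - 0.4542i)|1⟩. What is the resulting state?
-0.418|0⟩ + (0.7868 - 0.4542i)|1⟩

H² = I, so an even number of Hadamards cancels: H^2 = I and the state is unchanged.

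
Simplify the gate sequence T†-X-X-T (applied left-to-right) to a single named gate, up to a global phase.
I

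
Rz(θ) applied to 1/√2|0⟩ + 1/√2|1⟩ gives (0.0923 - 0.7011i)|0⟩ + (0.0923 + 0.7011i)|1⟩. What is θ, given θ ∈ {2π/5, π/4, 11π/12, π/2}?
11π/12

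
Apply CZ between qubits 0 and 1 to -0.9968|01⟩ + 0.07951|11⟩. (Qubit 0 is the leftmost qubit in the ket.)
-0.9968|01⟩ - 0.07951|11⟩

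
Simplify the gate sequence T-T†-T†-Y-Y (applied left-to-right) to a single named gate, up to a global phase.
T†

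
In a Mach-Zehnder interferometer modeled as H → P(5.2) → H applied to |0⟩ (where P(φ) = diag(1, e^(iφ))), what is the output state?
(0.7343 - 0.4417i)|0⟩ + (0.2657 + 0.4417i)|1⟩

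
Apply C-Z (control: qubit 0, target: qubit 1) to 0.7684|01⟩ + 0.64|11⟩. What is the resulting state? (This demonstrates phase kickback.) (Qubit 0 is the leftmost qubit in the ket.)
0.7684|01⟩ - 0.64|11⟩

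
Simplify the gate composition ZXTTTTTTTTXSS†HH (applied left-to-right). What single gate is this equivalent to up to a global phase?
Z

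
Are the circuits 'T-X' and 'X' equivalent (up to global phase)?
No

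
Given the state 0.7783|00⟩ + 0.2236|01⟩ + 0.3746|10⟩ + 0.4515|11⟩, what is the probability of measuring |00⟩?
0.6058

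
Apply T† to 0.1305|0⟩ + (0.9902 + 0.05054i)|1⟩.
0.1305|0⟩ + (0.7359 - 0.6644i)|1⟩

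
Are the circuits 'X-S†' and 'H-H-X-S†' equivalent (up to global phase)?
Yes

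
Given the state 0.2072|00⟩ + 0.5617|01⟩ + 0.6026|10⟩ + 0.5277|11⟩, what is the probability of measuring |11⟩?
0.2785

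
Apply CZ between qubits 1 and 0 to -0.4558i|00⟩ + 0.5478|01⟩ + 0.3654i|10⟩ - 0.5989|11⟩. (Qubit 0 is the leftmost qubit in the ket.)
-0.4558i|00⟩ + 0.5478|01⟩ + 0.3654i|10⟩ + 0.5989|11⟩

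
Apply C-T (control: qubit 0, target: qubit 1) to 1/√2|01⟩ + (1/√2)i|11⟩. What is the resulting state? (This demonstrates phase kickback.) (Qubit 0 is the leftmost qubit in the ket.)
1/√2|01⟩ + (-1/2 + (1/2)i)|11⟩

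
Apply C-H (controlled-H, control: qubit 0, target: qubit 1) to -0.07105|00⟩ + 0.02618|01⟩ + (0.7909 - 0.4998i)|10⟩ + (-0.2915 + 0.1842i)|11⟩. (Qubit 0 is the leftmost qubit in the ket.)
-0.07105|00⟩ + 0.02618|01⟩ + (0.3531 - 0.2232i)|10⟩ + (0.7654 - 0.4837i)|11⟩

C-H leaves the control-|0⟩ kets |00⟩, |01⟩ unchanged and applies H to qubit 1 on the control-|1⟩ pair (|10⟩, |11⟩).
H = [[1/√2, 1/√2], [1/√2, -1/√2]].
With a = amp(|10⟩) = (0.7909 - 0.4998i) and b = amp(|11⟩) = (-0.2915 + 0.1842i):
new amp(|10⟩) = (1/√2)·a + (1/√2)·b = (0.3531 - 0.2232i)
new amp(|11⟩) = (1/√2)·a + (-1/√2)·b = (0.7654 - 0.4837i)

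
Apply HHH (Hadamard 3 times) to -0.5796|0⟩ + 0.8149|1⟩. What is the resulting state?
0.1664|0⟩ - 0.9861|1⟩

H² = I, so H^3 = H: a single Hadamard. With (a, b) = (-0.5796, 0.8149), H gives ((a + b)/√2, (a − b)/√2) = (0.1664, -0.9861).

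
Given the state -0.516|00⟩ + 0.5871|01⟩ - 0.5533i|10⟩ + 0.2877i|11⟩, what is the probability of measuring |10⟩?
0.3061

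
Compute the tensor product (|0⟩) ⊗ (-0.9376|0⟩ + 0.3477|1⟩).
-0.9376|00⟩ + 0.3477|01⟩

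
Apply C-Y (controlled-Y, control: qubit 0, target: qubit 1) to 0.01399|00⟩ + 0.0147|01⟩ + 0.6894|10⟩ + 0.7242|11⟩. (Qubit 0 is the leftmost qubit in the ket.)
0.01399|00⟩ + 0.0147|01⟩ - 0.7242i|10⟩ + 0.6894i|11⟩

C-Y leaves the control-|0⟩ kets |00⟩, |01⟩ unchanged and applies Y to qubit 1 on the control-|1⟩ pair (|10⟩, |11⟩).
Y = [[0, -i], [i, 0]].
With a = amp(|10⟩) = 0.6894 and b = amp(|11⟩) = 0.7242:
new amp(|10⟩) = (-i)·b = -0.7242i
new amp(|11⟩) = (i)·a = 0.6894i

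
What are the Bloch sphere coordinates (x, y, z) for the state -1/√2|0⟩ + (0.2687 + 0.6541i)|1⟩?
(-0.38, -0.925, -0.0000465)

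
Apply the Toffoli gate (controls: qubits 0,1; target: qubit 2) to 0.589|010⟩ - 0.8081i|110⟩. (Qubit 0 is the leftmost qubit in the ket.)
0.589|010⟩ - 0.8081i|111⟩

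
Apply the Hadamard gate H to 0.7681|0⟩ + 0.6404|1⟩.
0.996|0⟩ + 0.0903|1⟩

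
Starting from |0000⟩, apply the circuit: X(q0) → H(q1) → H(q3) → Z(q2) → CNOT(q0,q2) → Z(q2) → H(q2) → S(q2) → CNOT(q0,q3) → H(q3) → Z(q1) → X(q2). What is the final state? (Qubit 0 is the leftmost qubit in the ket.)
(1/2)i|1000⟩ - 1/2|1010⟩ - (1/2)i|1100⟩ + 1/2|1110⟩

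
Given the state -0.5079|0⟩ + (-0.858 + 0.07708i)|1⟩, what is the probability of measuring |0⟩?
0.258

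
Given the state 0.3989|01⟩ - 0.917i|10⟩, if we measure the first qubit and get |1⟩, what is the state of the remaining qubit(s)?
-i|0⟩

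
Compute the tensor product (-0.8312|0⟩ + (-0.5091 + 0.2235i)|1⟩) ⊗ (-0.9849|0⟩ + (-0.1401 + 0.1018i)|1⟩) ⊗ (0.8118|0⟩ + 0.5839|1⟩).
0.6646|000⟩ + 0.478|001⟩ + (0.09454 - 0.06869i)|010⟩ + (0.068 - 0.04941i)|011⟩ + (0.407 - 0.1787i)|100⟩ + (0.2928 - 0.1285i)|101⟩ + (0.03943 - 0.06749i)|110⟩ + (0.02836 - 0.04854i)|111⟩

amp(|b₁b₂…⟩) = product of the factor amplitudes for bits b₁, b₂, …; only kets whose every factor amplitude is nonzero survive.
|000⟩: (-0.8312)(-0.9849)(0.8118) = 0.6646
|001⟩: (-0.8312)(-0.9849)(0.5839) = 0.478
|010⟩: (-0.8312)(-0.1401 + 0.1018i)(0.8118) = (0.09454 - 0.06869i)
|011⟩: (-0.8312)(-0.1401 + 0.1018i)(0.5839) = (0.068 - 0.04941i)
|100⟩: (-0.5091 + 0.2235i)(-0.9849)(0.8118) = (0.407 - 0.1787i)
|101⟩: (-0.5091 + 0.2235i)(-0.9849)(0.5839) = (0.2928 - 0.1285i)
|110⟩: (-0.5091 + 0.2235i)(-0.1401 + 0.1018i)(0.8118) = (0.03943 - 0.06749i)
|111⟩: (-0.5091 + 0.2235i)(-0.1401 + 0.1018i)(0.5839) = (0.02836 - 0.04854i)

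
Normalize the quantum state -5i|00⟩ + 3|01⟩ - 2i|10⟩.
-0.8111i|00⟩ + 0.4867|01⟩ - 0.3244i|10⟩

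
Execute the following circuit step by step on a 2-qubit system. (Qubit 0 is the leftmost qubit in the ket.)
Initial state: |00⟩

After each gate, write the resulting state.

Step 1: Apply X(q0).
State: |10⟩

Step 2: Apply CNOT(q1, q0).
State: |10⟩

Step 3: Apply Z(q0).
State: -|10⟩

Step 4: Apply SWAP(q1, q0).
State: -|01⟩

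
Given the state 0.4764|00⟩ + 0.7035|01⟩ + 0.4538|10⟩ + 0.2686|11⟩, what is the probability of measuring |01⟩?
0.4949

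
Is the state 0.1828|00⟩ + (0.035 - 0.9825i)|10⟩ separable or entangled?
Separable

Writing the state as a|00⟩ + b|01⟩ + c|10⟩ + d|11⟩, it is a product state iff ad − bc = 0.
Here (a, b, c, d) = (0.1828, 0, (0.035 - 0.9825i), 0): ad − bc = (0.1828)(0) − (0)(0.035 - 0.9825i) = 0, so the state is separable.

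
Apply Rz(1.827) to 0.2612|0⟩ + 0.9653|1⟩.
(0.1596 - 0.2068i)|0⟩ + (0.5898 + 0.7642i)|1⟩

Rz(1.827) = [[e^(−iθ/2), 0], [0, e^(iθ/2)]] with e^(±iθ/2) = cos(θ/2) ± i·sin(θ/2); θ = 1.827, cos(θ/2) ≈ 0.610979, sin(θ/2) ≈ 0.791647.
With a = amp(|0⟩) = 0.2612 and b = amp(|1⟩) = 0.9653:
new amp(|0⟩) = (0.610979 - 0.791647i)·a = (0.1596 - 0.2068i)
new amp(|1⟩) = (0.610979 + 0.791647i)·b = (0.5898 + 0.7642i)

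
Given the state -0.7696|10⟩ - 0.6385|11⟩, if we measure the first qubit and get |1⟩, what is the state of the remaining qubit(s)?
-0.7696|0⟩ - 0.6385|1⟩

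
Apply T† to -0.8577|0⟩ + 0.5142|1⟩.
-0.8577|0⟩ + (0.3636 - 0.3636i)|1⟩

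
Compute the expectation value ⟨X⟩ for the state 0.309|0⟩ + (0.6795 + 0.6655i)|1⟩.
0.4199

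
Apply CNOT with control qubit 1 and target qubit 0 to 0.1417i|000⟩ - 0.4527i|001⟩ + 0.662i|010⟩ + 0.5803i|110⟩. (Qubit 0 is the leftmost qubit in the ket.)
0.1417i|000⟩ - 0.4527i|001⟩ + 0.5803i|010⟩ + 0.662i|110⟩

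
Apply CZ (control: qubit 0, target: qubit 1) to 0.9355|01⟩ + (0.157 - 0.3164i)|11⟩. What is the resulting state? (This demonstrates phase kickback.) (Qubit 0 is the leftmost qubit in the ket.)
0.9355|01⟩ + (-0.157 + 0.3164i)|11⟩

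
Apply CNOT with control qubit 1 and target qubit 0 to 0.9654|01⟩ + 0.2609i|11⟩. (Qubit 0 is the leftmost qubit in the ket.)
0.2609i|01⟩ + 0.9654|11⟩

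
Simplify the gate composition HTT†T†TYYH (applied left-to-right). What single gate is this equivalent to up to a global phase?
I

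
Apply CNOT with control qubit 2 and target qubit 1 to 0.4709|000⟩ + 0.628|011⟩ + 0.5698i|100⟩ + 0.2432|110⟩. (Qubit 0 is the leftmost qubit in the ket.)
0.4709|000⟩ + 0.628|001⟩ + 0.5698i|100⟩ + 0.2432|110⟩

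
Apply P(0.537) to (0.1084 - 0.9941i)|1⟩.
(0.6017 - 0.7987i)|1⟩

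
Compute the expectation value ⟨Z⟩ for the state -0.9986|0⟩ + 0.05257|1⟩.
0.9944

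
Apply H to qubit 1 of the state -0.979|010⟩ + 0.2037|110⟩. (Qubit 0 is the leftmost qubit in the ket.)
-0.6923|000⟩ + 0.6923|010⟩ + 0.144|100⟩ - 0.144|110⟩

H on qubit 1 mixes each pair of kets that differ only in qubit 1: amplitudes (a, b) of (|…0…⟩, |…1…⟩) become ((a + b)/√2, (a − b)/√2). Kets absent from the input have amplitude 0.
(|000⟩, |010⟩): (a, b) = (0, -0.979) → (-0.6923, 0.6923)
(|100⟩, |110⟩): (a, b) = (0, 0.2037) → (0.144, -0.144)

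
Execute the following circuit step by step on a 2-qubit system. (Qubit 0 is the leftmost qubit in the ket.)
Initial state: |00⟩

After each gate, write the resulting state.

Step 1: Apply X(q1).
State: |01⟩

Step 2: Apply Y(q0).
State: i|11⟩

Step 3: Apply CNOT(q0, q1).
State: i|10⟩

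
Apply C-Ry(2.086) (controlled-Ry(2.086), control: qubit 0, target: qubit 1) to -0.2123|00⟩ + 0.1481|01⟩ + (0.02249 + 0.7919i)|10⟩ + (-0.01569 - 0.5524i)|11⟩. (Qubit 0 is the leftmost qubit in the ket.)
-0.2123|00⟩ + 0.1481|01⟩ + (0.02488 + 0.8761i)|10⟩ + (0.01153 + 0.4059i)|11⟩

C-Ry(2.086) leaves the control-|0⟩ kets |00⟩, |01⟩ unchanged and applies Ry(2.086) to qubit 1 on the control-|1⟩ pair (|10⟩, |11⟩).
Ry(2.086) = [[cos(θ/2), −sin(θ/2)], [sin(θ/2), cos(θ/2)]]; θ = 2.086, cos(θ/2) ≈ 0.503631, sin(θ/2) ≈ 0.863919.
With a = amp(|10⟩) = (0.02249 + 0.7919i) and b = amp(|11⟩) = (-0.01569 - 0.5524i):
new amp(|10⟩) = (0.503631)·a + (-0.863919)·b = (0.02488 + 0.8761i)
new amp(|11⟩) = (0.863919)·a + (0.503631)·b = (0.01153 + 0.4059i)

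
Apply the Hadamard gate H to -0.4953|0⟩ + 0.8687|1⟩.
0.264|0⟩ - 0.9645|1⟩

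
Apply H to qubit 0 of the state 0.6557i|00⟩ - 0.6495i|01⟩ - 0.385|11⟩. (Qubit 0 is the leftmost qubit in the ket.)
0.4636i|00⟩ + (-0.2722 - 0.4593i)|01⟩ + 0.4636i|10⟩ + (0.2722 - 0.4593i)|11⟩

H on qubit 0 mixes each pair of kets that differ only in qubit 0: amplitudes (a, b) of (|…0…⟩, |…1…⟩) become ((a + b)/√2, (a − b)/√2). Kets absent from the input have amplitude 0.
(|00⟩, |10⟩): (a, b) = (0.6557i, 0) → (0.4636i, 0.4636i)
(|01⟩, |11⟩): (a, b) = (-0.6495i, -0.385) → ((-0.2722 - 0.4593i), (0.2722 - 0.4593i))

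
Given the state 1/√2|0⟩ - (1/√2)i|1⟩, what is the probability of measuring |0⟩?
1/2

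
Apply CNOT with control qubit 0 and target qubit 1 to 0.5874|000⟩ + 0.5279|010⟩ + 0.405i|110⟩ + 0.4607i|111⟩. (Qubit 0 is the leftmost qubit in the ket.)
0.5874|000⟩ + 0.5279|010⟩ + 0.405i|100⟩ + 0.4607i|101⟩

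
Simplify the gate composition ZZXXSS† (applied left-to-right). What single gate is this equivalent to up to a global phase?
I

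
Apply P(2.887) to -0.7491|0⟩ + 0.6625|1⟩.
-0.7491|0⟩ + (-0.6411 + 0.1669i)|1⟩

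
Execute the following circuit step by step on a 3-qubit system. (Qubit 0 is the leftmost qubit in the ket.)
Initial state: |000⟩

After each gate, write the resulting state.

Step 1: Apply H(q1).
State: 1/√2|000⟩ + 1/√2|010⟩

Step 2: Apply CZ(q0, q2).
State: 1/√2|000⟩ + 1/√2|010⟩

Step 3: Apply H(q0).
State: 1/2|000⟩ + 1/2|010⟩ + 1/2|100⟩ + 1/2|110⟩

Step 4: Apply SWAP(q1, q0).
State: 1/2|000⟩ + 1/2|010⟩ + 1/2|100⟩ + 1/2|110⟩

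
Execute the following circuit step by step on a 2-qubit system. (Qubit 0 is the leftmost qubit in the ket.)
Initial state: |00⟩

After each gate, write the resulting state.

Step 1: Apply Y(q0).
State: i|10⟩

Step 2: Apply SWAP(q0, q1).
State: i|01⟩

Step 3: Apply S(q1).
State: -|01⟩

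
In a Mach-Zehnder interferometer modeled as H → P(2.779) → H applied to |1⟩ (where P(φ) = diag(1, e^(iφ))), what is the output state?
(0.9675 - 0.1773i)|0⟩ + (0.03251 + 0.1773i)|1⟩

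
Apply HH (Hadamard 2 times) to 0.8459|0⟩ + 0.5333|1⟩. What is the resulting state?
0.8459|0⟩ + 0.5333|1⟩

H² = I, so an even number of Hadamards cancels: H^2 = I and the state is unchanged.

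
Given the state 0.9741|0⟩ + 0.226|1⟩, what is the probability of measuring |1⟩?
0.05108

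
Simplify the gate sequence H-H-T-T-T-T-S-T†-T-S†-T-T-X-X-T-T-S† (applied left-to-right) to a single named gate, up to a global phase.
S†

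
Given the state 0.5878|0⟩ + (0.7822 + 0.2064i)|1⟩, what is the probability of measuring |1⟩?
0.6544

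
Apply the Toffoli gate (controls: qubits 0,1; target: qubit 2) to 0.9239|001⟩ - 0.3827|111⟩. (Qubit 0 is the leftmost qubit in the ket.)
0.9239|001⟩ - 0.3827|110⟩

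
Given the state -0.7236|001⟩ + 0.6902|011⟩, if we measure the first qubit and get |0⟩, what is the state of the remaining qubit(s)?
-0.7236|01⟩ + 0.6902|11⟩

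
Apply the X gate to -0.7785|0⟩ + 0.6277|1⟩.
0.6277|0⟩ - 0.7785|1⟩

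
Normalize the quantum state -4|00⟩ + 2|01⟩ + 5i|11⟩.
-0.5963|00⟩ + 0.2981|01⟩ + 0.7454i|11⟩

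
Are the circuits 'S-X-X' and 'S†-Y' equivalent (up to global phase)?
No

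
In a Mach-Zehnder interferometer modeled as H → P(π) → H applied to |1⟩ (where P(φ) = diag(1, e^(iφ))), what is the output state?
|0⟩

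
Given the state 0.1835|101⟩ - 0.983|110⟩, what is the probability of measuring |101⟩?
0.03367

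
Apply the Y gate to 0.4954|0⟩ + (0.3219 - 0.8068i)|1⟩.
(-0.8068 - 0.3219i)|0⟩ + 0.4954i|1⟩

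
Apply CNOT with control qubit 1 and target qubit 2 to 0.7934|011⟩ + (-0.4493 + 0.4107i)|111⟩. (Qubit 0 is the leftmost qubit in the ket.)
0.7934|010⟩ + (-0.4493 + 0.4107i)|110⟩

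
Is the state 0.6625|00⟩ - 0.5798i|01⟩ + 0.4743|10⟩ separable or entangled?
Entangled

Writing the state as a|00⟩ + b|01⟩ + c|10⟩ + d|11⟩, it is a product state iff ad − bc = 0.
Here (a, b, c, d) = (0.6625, -0.5798i, 0.4743, 0): ad − bc = (0.6625)(0) − (-0.5798i)(0.4743) = 0.275i ≠ 0, so the state is entangled.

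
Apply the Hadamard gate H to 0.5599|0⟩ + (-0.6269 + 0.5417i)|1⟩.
(-0.04738 + 0.383i)|0⟩ + (0.8392 - 0.383i)|1⟩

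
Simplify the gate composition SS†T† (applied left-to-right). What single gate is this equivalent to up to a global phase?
T†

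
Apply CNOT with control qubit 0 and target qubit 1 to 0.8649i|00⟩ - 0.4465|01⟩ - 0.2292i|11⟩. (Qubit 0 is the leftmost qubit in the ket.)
0.8649i|00⟩ - 0.4465|01⟩ - 0.2292i|10⟩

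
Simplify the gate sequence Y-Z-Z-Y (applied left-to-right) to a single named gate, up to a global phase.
I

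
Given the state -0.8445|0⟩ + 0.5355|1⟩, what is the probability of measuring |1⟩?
0.2868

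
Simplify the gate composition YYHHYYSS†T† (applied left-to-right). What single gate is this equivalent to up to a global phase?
T†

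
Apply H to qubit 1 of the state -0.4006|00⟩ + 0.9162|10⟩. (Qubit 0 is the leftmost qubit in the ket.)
-0.2833|00⟩ - 0.2833|01⟩ + 0.6479|10⟩ + 0.6479|11⟩

H on qubit 1 mixes each pair of kets that differ only in qubit 1: amplitudes (a, b) of (|…0…⟩, |…1…⟩) become ((a + b)/√2, (a − b)/√2). Kets absent from the input have amplitude 0.
(|00⟩, |01⟩): (a, b) = (-0.4006, 0) → (-0.2833, -0.2833)
(|10⟩, |11⟩): (a, b) = (0.9162, 0) → (0.6479, 0.6479)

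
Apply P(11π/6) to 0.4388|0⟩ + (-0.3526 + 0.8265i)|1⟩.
0.4388|0⟩ + (0.1079 + 0.8921i)|1⟩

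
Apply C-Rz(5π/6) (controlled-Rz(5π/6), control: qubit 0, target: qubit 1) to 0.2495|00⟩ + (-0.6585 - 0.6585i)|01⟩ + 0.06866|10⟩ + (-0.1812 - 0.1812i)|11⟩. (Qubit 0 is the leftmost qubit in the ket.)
0.2495|00⟩ + (-0.6585 - 0.6585i)|01⟩ + (0.01777 - 0.06632i)|10⟩ + (0.1281 - 0.2219i)|11⟩

C-Rz(5π/6) leaves the control-|0⟩ kets |00⟩, |01⟩ unchanged and applies Rz(5π/6) to qubit 1 on the control-|1⟩ pair (|10⟩, |11⟩).
Rz(5π/6) = [[e^(−iθ/2), 0], [0, e^(iθ/2)]] with e^(±iθ/2) = cos(θ/2) ± i·sin(θ/2); θ = 5π/6, cos(θ/2) ≈ 0.258819, sin(θ/2) ≈ 0.965926.
With a = amp(|10⟩) = 0.06866 and b = amp(|11⟩) = (-0.1812 - 0.1812i):
new amp(|10⟩) = (0.258819 - 0.965926i)·a = (0.01777 - 0.06632i)
new amp(|11⟩) = (0.258819 + 0.965926i)·b = (0.1281 - 0.2219i)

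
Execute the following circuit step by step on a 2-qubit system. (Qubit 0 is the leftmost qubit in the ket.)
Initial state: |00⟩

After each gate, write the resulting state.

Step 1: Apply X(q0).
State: |10⟩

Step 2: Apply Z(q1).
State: |10⟩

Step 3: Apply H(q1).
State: 1/√2|10⟩ + 1/√2|11⟩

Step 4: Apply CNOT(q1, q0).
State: 1/√2|01⟩ + 1/√2|10⟩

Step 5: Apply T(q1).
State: (1/2 + (1/2)i)|01⟩ + 1/√2|10⟩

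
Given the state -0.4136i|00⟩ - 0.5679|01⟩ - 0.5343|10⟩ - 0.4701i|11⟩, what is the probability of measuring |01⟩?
0.3225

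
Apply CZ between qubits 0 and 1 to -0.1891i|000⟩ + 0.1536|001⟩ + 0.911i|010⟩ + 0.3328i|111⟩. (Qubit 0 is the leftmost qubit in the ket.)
-0.1891i|000⟩ + 0.1536|001⟩ + 0.911i|010⟩ - 0.3328i|111⟩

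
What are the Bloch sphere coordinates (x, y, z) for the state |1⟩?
(0, 0, -1)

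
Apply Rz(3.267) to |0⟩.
(-0.06266 - 0.998i)|0⟩

Rz(3.267) = [[e^(−iθ/2), 0], [0, e^(iθ/2)]] with e^(±iθ/2) = cos(θ/2) ± i·sin(θ/2); θ = 3.267, cos(θ/2) ≈ -0.0626626, sin(θ/2) ≈ 0.998035.
With a = amp(|0⟩) = 1 and b = amp(|1⟩) = 0:
new amp(|0⟩) = (-0.0626626 - 0.998035i)·a = (-0.06266 - 0.998i)
new amp(|1⟩) = (-0.0626626 + 0.998035i)·b = 0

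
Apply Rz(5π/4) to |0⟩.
(-0.3827 - 0.9239i)|0⟩

Rz(5π/4) = [[e^(−iθ/2), 0], [0, e^(iθ/2)]] with e^(±iθ/2) = cos(θ/2) ± i·sin(θ/2); θ = 5π/4, cos(θ/2) ≈ -0.382683, sin(θ/2) ≈ 0.92388.
With a = amp(|0⟩) = 1 and b = amp(|1⟩) = 0:
new amp(|0⟩) = (-0.382683 - 0.92388i)·a = (-0.3827 - 0.9239i)
new amp(|1⟩) = (-0.382683 + 0.92388i)·b = 0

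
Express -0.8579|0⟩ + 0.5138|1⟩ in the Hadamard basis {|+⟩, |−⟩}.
-0.2433|+⟩ - 0.9699|−⟩

With |ψ⟩ = α|0⟩ + β|1⟩, the Hadamard-basis coefficients are ⟨+|ψ⟩ = (α + β)/√2 and ⟨−|ψ⟩ = (α − β)/√2.
Here α = -0.8579, β = 0.5138: (α + β)/√2 = -0.2433, (α − β)/√2 = -0.9699.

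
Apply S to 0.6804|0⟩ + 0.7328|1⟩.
0.6804|0⟩ + 0.7328i|1⟩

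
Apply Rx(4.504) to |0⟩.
-0.6297|0⟩ - 0.7768i|1⟩

Rx(4.504) = [[cos(θ/2), −i·sin(θ/2)], [−i·sin(θ/2), cos(θ/2)]]; θ = 4.504, cos(θ/2) ≈ -0.629729, sin(θ/2) ≈ 0.776815.
With a = amp(|0⟩) = 1 and b = amp(|1⟩) = 0:
new amp(|0⟩) = (-0.629729)·a + (-0.776815i)·b = -0.6297
new amp(|1⟩) = (-0.776815i)·a + (-0.629729)·b = -0.7768i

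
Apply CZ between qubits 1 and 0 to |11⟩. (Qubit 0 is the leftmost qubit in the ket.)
-|11⟩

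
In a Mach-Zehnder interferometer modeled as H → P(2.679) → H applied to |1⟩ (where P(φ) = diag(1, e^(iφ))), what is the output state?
(0.9474 - 0.2231i)|0⟩ + (0.05255 + 0.2231i)|1⟩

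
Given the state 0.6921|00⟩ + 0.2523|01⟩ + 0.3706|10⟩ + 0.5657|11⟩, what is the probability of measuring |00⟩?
0.479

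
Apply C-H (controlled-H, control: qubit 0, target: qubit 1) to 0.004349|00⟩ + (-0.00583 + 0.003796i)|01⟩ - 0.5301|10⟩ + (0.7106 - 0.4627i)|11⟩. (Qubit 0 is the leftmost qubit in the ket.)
0.004349|00⟩ + (-0.00583 + 0.003796i)|01⟩ + (0.1276 - 0.3272i)|10⟩ + (-0.8773 + 0.3272i)|11⟩

C-H leaves the control-|0⟩ kets |00⟩, |01⟩ unchanged and applies H to qubit 1 on the control-|1⟩ pair (|10⟩, |11⟩).
H = [[1/√2, 1/√2], [1/√2, -1/√2]].
With a = amp(|10⟩) = -0.5301 and b = amp(|11⟩) = (0.7106 - 0.4627i):
new amp(|10⟩) = (1/√2)·a + (1/√2)·b = (0.1276 - 0.3272i)
new amp(|11⟩) = (1/√2)·a + (-1/√2)·b = (-0.8773 + 0.3272i)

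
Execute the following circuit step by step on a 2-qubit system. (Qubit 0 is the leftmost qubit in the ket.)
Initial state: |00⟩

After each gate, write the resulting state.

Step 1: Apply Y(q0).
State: i|10⟩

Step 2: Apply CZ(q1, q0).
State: i|10⟩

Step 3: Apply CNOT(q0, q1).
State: i|11⟩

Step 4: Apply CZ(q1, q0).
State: -i|11⟩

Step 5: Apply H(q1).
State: -(1/√2)i|10⟩ + (1/√2)i|11⟩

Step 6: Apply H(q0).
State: -(1/2)i|00⟩ + (1/2)i|01⟩ + (1/2)i|10⟩ - (1/2)i|11⟩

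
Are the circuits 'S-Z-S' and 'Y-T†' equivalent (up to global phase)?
No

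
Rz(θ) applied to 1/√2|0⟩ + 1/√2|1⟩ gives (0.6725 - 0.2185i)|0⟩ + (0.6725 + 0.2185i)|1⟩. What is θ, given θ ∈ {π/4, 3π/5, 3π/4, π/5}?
π/5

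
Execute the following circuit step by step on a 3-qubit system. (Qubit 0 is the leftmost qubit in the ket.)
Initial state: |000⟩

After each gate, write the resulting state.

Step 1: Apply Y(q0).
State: i|100⟩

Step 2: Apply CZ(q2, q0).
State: i|100⟩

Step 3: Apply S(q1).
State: i|100⟩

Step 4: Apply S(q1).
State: i|100⟩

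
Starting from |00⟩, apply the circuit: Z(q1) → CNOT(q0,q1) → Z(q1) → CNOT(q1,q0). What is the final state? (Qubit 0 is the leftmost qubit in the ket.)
|00⟩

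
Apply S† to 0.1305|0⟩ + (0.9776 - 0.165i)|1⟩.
0.1305|0⟩ + (-0.165 - 0.9776i)|1⟩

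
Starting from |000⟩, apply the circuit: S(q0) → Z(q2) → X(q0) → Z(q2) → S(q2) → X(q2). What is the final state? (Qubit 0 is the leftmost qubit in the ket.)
|101⟩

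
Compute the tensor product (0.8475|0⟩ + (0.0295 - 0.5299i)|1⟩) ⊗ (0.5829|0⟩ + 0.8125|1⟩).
0.494|00⟩ + 0.6886|01⟩ + (0.0172 - 0.3089i)|10⟩ + (0.02397 - 0.4305i)|11⟩

amp(|b₁b₂…⟩) = product of the factor amplitudes for bits b₁, b₂, …; only kets whose every factor amplitude is nonzero survive.
|00⟩: (0.8475)(0.5829) = 0.494
|01⟩: (0.8475)(0.8125) = 0.6886
|10⟩: (0.0295 - 0.5299i)(0.5829) = (0.0172 - 0.3089i)
|11⟩: (0.0295 - 0.5299i)(0.8125) = (0.02397 - 0.4305i)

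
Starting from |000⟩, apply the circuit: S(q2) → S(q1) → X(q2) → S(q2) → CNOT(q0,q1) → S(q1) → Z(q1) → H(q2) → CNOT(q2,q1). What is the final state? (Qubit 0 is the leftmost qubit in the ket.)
(1/√2)i|000⟩ - (1/√2)i|011⟩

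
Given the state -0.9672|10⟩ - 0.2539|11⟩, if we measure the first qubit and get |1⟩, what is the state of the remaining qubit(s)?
-0.9672|0⟩ - 0.2539|1⟩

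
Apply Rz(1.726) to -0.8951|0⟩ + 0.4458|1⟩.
(-0.582 + 0.6801i)|0⟩ + (0.2898 + 0.3387i)|1⟩

Rz(1.726) = [[e^(−iθ/2), 0], [0, e^(iθ/2)]] with e^(±iθ/2) = cos(θ/2) ± i·sin(θ/2); θ = 1.726, cos(θ/2) ≈ 0.650161, sin(θ/2) ≈ 0.759796.
With a = amp(|0⟩) = -0.8951 and b = amp(|1⟩) = 0.4458:
new amp(|0⟩) = (0.650161 - 0.759796i)·a = (-0.582 + 0.6801i)
new amp(|1⟩) = (0.650161 + 0.759796i)·b = (0.2898 + 0.3387i)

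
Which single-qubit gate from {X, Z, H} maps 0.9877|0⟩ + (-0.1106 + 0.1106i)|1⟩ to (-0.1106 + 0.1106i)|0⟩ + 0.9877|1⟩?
X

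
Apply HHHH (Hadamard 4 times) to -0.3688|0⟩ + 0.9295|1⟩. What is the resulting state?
-0.3688|0⟩ + 0.9295|1⟩

H² = I, so an even number of Hadamards cancels: H^4 = I and the state is unchanged.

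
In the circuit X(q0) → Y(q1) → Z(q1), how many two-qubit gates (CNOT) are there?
0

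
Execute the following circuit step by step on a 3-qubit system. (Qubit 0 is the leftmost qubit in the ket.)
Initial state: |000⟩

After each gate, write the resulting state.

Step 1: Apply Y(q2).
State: i|001⟩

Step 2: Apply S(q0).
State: i|001⟩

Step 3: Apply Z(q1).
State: i|001⟩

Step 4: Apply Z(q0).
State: i|001⟩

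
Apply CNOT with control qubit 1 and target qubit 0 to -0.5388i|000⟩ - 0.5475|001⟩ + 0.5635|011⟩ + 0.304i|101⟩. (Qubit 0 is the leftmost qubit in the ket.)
-0.5388i|000⟩ - 0.5475|001⟩ + 0.304i|101⟩ + 0.5635|111⟩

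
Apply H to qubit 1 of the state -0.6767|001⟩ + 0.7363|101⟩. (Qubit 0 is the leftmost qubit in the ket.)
-0.4785|001⟩ - 0.4785|011⟩ + 0.5206|101⟩ + 0.5206|111⟩

H on qubit 1 mixes each pair of kets that differ only in qubit 1: amplitudes (a, b) of (|…0…⟩, |…1…⟩) become ((a + b)/√2, (a − b)/√2). Kets absent from the input have amplitude 0.
(|001⟩, |011⟩): (a, b) = (-0.6767, 0) → (-0.4785, -0.4785)
(|101⟩, |111⟩): (a, b) = (0.7363, 0) → (0.5206, 0.5206)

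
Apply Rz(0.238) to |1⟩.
(0.9929 + 0.1187i)|1⟩

Rz(0.238) = [[e^(−iθ/2), 0], [0, e^(iθ/2)]] with e^(±iθ/2) = cos(θ/2) ± i·sin(θ/2); θ = 0.238, cos(θ/2) ≈ 0.992928, sin(θ/2) ≈ 0.118719.
With a = amp(|0⟩) = 0 and b = amp(|1⟩) = 1:
new amp(|0⟩) = (0.992928 - 0.118719i)·a = 0
new amp(|1⟩) = (0.992928 + 0.118719i)·b = (0.9929 + 0.1187i)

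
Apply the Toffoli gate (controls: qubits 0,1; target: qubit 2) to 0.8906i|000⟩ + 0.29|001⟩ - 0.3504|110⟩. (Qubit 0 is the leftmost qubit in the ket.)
0.8906i|000⟩ + 0.29|001⟩ - 0.3504|111⟩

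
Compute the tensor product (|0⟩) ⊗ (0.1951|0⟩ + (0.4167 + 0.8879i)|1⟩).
0.1951|00⟩ + (0.4167 + 0.8879i)|01⟩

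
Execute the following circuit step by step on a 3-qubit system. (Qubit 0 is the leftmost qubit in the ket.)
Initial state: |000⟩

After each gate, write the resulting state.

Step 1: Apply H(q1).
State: 1/√2|000⟩ + 1/√2|010⟩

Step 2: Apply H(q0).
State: 1/2|000⟩ + 1/2|010⟩ + 1/2|100⟩ + 1/2|110⟩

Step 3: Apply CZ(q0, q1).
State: 1/2|000⟩ + 1/2|010⟩ + 1/2|100⟩ - 1/2|110⟩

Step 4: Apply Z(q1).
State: 1/2|000⟩ - 1/2|010⟩ + 1/2|100⟩ + 1/2|110⟩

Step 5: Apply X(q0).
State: 1/2|000⟩ + 1/2|010⟩ + 1/2|100⟩ - 1/2|110⟩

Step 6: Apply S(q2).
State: 1/2|000⟩ + 1/2|010⟩ + 1/2|100⟩ - 1/2|110⟩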